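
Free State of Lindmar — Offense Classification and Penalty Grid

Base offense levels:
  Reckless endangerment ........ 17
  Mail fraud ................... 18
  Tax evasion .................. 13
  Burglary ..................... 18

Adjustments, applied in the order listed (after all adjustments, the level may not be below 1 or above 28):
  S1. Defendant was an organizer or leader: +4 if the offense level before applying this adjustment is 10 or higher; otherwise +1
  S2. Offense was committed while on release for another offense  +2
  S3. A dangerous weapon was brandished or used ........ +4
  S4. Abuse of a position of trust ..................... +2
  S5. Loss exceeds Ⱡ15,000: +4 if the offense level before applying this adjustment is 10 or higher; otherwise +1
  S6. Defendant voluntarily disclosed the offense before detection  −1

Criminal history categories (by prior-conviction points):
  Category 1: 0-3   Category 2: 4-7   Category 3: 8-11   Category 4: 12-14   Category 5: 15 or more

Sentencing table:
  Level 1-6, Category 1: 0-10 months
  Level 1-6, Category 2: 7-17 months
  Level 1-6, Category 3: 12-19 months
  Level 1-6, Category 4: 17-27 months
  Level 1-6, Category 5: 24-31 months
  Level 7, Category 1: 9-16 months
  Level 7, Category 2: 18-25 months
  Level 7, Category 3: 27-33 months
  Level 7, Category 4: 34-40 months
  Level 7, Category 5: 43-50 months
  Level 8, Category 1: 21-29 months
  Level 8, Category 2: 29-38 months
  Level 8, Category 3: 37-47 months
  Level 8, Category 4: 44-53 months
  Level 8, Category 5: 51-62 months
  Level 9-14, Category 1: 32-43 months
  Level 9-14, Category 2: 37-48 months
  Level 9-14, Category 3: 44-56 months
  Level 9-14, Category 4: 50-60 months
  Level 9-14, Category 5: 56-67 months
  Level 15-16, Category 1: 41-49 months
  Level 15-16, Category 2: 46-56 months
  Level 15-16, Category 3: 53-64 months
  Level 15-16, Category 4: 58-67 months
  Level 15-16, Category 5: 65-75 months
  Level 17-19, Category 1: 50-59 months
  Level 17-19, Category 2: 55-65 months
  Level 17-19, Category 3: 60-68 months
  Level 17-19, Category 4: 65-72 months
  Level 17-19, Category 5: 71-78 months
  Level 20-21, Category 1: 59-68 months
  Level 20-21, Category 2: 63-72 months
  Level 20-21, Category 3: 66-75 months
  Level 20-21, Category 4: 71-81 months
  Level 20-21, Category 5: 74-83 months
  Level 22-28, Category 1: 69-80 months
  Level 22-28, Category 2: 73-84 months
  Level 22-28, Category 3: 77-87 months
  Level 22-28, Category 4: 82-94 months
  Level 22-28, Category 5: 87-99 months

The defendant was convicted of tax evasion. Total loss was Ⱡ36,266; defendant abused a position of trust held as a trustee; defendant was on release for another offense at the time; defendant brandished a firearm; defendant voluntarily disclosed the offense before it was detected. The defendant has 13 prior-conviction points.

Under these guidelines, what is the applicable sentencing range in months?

Base offense level for tax evasion: 13.
S2 applies: 13 + 2 = 15.
S3 applies: 15 + 4 = 19.
S4 applies: 19 + 2 = 21.
S5 applies (level before this adjustment is 21 ≥ 10, so +4): 21 + 4 = 25.
S6 applies: 25 − 1 = 24.
Final offense level: 24.
Criminal history: 13 prior points → Category 4 (12-14).
Level 24 falls in the 22-28 band.
Grid: Level 22-28 × Category 4 = 82-94 months.

82-94 months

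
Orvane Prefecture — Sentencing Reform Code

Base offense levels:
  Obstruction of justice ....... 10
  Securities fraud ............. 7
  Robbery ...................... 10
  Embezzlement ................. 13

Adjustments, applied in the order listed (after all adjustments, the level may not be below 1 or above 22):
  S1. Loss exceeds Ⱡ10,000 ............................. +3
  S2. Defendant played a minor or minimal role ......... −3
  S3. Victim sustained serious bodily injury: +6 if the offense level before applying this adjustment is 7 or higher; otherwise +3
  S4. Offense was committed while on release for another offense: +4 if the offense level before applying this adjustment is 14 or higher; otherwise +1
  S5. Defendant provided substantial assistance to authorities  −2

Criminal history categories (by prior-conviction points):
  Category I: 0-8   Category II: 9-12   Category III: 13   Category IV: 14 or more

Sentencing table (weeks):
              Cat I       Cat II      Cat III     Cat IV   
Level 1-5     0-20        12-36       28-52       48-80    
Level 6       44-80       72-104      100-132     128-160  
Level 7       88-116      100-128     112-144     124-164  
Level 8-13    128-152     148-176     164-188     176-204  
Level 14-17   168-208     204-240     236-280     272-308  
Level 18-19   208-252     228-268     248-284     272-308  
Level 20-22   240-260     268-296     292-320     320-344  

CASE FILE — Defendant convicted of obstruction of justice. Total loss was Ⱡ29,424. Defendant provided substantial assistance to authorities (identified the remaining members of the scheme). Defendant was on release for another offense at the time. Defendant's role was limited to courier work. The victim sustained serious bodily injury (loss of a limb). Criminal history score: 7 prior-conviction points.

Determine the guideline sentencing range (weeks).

208-252 weeks

Base offense level for obstruction of justice: 10.
S1 applies: 10 + 3 = 13.
S2 applies: 13 − 3 = 10.
S3 applies (level before this adjustment is 10 ≥ 7, so +6): 10 + 6 = 16.
S4 applies (level before this adjustment is 16 ≥ 14, so +4): 16 + 4 = 20.
S5 applies: 20 − 2 = 18.
Final offense level: 18.
Criminal history: 7 prior points → Category I (0-8).
Level 18 falls in the 18-19 band.
Grid: Level 18-19 × Category I = 208-252 weeks.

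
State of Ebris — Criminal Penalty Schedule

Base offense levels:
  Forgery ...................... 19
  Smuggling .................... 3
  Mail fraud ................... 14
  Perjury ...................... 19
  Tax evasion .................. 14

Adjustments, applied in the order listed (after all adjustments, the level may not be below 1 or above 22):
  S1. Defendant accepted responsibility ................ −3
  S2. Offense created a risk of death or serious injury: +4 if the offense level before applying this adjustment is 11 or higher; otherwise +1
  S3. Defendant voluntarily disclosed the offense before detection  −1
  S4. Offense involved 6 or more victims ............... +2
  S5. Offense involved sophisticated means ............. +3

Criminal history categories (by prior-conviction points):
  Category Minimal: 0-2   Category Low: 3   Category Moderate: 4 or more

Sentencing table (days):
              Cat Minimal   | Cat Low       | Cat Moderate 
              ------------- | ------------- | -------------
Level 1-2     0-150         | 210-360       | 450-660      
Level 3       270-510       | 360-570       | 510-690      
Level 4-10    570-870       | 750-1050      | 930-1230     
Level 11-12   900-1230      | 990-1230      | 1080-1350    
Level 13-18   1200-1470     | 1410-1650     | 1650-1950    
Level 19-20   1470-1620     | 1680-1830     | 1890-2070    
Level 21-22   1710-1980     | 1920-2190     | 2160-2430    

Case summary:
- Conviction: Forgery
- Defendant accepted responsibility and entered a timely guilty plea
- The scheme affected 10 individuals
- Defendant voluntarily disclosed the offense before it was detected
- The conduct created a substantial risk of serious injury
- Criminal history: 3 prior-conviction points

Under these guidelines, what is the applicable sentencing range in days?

Base offense level for forgery: 19.
S1 applies: 19 − 3 = 16.
S2 applies (level before this adjustment is 16 ≥ 11, so +4): 16 + 4 = 20.
S3 applies: 20 − 1 = 19.
S4 applies: 19 + 2 = 21.
S5 does not apply.
Final offense level: 21.
Criminal history: 3 prior points → Category Low (3).
Level 21 falls in the 21-22 band.
Grid: Level 21-22 × Category Low = 1920-2190 days.

1920-2190 days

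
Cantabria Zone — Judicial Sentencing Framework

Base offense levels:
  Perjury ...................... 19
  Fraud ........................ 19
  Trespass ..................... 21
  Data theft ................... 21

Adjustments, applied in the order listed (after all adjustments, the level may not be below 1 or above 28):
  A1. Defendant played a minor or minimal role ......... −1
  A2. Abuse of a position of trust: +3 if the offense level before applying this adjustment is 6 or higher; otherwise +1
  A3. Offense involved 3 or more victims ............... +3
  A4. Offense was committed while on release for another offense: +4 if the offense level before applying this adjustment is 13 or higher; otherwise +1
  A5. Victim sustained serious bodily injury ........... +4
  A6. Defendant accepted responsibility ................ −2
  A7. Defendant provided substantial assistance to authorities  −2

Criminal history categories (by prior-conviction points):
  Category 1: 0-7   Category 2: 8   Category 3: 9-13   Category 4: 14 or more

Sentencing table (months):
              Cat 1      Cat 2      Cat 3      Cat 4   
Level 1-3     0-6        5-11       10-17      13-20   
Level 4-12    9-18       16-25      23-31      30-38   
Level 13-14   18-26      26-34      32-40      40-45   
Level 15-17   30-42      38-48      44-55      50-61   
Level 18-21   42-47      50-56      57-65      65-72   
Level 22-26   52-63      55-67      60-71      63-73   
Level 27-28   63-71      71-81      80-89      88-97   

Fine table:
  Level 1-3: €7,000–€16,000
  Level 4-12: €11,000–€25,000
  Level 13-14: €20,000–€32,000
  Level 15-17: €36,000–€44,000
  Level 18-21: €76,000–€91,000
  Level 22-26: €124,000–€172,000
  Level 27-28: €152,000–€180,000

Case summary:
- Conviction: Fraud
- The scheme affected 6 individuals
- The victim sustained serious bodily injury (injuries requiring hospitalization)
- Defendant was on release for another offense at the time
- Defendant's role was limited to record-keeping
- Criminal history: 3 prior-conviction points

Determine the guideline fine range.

Base offense level for fraud: 19.
A1 applies: 19 − 1 = 18.
A3 applies: 18 + 3 = 21.
A4 applies (level before this adjustment is 21 ≥ 13, so +4): 21 + 4 = 25.
A5 applies: 25 + 4 = 29.
Level 29 exceeds the maximum of 28; capped at 28.
Final offense level: 28.
Level 28 falls in the 27-28 band.
Fine table: Level 27-28 → €152,000–€180,000.

€152,000–€180,000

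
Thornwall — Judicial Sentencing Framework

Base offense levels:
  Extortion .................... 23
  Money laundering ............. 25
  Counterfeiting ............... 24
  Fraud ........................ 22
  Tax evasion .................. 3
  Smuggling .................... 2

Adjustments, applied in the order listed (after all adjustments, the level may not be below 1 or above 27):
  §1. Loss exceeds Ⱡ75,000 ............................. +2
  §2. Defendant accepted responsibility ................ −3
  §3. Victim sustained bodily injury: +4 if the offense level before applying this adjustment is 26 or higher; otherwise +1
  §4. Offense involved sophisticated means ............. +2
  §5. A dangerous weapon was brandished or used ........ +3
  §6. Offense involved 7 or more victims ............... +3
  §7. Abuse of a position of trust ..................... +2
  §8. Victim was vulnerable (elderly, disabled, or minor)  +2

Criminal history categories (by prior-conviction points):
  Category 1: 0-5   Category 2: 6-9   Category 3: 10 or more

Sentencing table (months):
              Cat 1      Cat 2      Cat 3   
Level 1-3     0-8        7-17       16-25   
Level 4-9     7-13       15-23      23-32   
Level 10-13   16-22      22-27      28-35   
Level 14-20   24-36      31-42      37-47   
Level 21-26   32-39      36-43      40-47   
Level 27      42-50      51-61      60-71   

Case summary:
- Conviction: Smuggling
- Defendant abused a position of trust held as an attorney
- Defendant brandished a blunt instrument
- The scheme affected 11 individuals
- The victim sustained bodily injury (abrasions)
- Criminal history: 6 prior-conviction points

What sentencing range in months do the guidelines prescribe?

Base offense level for smuggling: 2.
§2 does not apply.
§3 applies (level before this adjustment is 2 < 26, so +1): 2 + 1 = 3.
§4 does not apply.
§5 applies: 3 + 3 = 6.
§6 applies: 6 + 3 = 9.
§7 applies: 9 + 2 = 11.
Final offense level: 11.
Criminal history: 6 prior points → Category 2 (6-9).
Level 11 falls in the 10-13 band.
Grid: Level 10-13 × Category 2 = 22-27 months.

22-27 months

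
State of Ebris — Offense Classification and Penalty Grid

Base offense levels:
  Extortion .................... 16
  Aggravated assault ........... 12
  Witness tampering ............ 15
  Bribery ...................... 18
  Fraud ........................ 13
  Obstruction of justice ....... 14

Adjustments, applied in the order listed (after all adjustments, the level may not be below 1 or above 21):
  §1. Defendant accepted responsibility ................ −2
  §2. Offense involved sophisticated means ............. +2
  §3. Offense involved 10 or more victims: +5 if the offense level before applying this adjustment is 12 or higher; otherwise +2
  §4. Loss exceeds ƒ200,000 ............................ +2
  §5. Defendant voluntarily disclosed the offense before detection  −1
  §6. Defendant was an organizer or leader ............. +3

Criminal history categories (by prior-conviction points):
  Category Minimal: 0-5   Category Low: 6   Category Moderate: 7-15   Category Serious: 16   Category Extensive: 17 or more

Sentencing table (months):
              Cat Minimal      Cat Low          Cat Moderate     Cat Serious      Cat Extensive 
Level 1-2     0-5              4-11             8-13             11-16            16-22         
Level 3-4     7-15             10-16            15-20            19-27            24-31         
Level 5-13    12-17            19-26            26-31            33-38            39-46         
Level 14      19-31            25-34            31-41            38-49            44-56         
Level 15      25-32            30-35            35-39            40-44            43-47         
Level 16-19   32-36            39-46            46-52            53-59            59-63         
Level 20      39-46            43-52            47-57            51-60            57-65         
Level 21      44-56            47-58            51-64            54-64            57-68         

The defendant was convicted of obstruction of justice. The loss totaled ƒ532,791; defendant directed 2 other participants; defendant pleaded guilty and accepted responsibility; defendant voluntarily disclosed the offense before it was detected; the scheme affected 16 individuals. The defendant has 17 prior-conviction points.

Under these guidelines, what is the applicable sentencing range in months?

57-68 months

Base offense level for obstruction of justice: 14.
§1 applies: 14 − 2 = 12.
§2 does not apply.
§3 applies (level before this adjustment is 12 ≥ 12, so +5): 12 + 5 = 17.
§4 applies: 17 + 2 = 19.
§5 applies: 19 − 1 = 18.
§6 applies: 18 + 3 = 21.
Final offense level: 21.
Criminal history: 17 prior points → Category Extensive (17+).
Level 21 falls in the 21 band.
Grid: Level 21 × Category Extensive = 57-68 months.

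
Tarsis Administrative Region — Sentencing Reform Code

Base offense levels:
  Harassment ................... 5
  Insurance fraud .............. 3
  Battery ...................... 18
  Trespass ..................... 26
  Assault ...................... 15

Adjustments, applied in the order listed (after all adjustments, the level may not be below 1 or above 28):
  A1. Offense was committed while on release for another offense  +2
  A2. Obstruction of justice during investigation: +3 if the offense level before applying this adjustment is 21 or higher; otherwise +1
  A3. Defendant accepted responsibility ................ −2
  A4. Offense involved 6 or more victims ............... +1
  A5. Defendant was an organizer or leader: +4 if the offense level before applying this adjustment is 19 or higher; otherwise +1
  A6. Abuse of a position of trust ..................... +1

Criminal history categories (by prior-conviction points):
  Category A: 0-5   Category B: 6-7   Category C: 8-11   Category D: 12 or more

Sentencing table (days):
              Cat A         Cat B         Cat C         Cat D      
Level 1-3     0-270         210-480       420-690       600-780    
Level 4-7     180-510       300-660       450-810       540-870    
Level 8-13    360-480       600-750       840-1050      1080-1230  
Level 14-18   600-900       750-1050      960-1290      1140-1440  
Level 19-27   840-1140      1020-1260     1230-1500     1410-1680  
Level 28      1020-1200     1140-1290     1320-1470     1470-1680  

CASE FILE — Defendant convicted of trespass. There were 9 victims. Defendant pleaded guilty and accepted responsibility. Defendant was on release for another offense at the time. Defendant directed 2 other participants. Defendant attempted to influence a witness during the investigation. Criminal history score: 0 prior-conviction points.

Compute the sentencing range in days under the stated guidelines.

Base offense level for trespass: 26.
A1 applies: 26 + 2 = 28.
A2 applies (level before this adjustment is 28 ≥ 21, so +3): 28 + 3 = 31.
A3 applies: 31 − 2 = 29.
A4 applies: 29 + 1 = 30.
A5 applies (level before this adjustment is 30 ≥ 19, so +4): 30 + 4 = 34.
Level 34 exceeds the maximum of 28; capped at 28.
Final offense level: 28.
Criminal history: 0 prior points → Category A (0-5).
Level 28 falls in the 28 band.
Grid: Level 28 × Category A = 1020-1200 days.

1020-1200 days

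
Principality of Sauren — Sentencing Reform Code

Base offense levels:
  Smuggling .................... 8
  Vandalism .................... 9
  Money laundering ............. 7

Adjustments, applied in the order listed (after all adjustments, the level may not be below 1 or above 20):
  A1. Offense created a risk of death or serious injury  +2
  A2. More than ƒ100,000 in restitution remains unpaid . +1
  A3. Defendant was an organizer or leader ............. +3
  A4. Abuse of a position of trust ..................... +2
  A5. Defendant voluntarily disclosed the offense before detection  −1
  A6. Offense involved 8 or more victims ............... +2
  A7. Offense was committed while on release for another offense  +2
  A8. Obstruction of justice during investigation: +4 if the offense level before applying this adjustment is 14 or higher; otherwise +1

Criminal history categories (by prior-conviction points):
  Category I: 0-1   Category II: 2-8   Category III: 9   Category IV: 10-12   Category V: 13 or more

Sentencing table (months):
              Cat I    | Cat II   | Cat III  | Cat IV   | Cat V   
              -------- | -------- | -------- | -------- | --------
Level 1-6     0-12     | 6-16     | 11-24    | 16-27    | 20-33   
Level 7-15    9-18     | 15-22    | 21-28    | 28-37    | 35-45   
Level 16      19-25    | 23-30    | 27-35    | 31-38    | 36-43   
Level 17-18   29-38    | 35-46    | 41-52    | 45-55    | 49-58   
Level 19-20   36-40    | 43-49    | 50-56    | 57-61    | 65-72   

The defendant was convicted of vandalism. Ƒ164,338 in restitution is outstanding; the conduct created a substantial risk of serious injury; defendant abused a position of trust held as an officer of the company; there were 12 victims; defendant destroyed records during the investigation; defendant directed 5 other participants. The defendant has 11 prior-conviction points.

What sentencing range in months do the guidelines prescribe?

Base offense level for vandalism: 9.
A1 applies: 9 + 2 = 11.
A2 applies: 11 + 1 = 12.
A3 applies: 12 + 3 = 15.
A4 applies: 15 + 2 = 17.
A6 applies: 17 + 2 = 19.
A8 applies (level before this adjustment is 19 ≥ 14, so +4): 19 + 4 = 23.
Level 23 exceeds the maximum of 20; capped at 20.
Final offense level: 20.
Criminal history: 11 prior points → Category IV (10-12).
Level 20 falls in the 19-20 band.
Grid: Level 19-20 × Category IV = 57-61 months.

57-61 months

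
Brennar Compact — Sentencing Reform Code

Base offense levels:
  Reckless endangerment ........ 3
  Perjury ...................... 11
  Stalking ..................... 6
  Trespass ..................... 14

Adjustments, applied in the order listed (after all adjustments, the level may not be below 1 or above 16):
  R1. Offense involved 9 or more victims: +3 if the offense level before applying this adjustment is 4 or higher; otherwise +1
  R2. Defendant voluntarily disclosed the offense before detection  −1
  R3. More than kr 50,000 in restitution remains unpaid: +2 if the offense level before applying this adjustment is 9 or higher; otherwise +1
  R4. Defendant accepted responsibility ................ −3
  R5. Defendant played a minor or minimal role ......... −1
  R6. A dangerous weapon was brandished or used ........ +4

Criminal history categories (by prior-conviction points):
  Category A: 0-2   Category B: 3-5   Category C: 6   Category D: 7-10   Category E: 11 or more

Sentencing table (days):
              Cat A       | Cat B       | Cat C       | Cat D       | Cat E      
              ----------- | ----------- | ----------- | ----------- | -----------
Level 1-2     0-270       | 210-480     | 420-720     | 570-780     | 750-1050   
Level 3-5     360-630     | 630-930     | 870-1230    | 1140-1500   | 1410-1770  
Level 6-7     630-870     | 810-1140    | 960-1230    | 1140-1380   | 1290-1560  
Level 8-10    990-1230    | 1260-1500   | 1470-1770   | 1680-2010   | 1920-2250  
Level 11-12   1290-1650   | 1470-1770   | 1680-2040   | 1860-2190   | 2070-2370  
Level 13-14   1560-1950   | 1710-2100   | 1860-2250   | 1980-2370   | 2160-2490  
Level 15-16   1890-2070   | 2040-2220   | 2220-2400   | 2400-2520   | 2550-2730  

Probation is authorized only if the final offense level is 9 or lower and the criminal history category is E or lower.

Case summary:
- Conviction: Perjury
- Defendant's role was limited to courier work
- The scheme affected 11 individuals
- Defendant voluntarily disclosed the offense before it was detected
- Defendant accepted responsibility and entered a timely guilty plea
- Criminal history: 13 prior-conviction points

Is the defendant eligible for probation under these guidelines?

Yes

Base offense level for perjury: 11.
R1 applies (level before this adjustment is 11 ≥ 4, so +3): 11 + 3 = 14.
R2 applies: 14 − 1 = 13.
R3 does not apply.
R4 applies: 13 − 3 = 10.
R5 applies: 10 − 1 = 9.
R6 does not apply.
Final offense level: 9.
Criminal history: 13 prior points → Category E (11+).
Level 9 falls in the 8-10 band.
Grid: Level 8-10 × Category E = 1920-2250 days.
Probation check: level 9 ≤ 9 and category E ≤ E → eligible.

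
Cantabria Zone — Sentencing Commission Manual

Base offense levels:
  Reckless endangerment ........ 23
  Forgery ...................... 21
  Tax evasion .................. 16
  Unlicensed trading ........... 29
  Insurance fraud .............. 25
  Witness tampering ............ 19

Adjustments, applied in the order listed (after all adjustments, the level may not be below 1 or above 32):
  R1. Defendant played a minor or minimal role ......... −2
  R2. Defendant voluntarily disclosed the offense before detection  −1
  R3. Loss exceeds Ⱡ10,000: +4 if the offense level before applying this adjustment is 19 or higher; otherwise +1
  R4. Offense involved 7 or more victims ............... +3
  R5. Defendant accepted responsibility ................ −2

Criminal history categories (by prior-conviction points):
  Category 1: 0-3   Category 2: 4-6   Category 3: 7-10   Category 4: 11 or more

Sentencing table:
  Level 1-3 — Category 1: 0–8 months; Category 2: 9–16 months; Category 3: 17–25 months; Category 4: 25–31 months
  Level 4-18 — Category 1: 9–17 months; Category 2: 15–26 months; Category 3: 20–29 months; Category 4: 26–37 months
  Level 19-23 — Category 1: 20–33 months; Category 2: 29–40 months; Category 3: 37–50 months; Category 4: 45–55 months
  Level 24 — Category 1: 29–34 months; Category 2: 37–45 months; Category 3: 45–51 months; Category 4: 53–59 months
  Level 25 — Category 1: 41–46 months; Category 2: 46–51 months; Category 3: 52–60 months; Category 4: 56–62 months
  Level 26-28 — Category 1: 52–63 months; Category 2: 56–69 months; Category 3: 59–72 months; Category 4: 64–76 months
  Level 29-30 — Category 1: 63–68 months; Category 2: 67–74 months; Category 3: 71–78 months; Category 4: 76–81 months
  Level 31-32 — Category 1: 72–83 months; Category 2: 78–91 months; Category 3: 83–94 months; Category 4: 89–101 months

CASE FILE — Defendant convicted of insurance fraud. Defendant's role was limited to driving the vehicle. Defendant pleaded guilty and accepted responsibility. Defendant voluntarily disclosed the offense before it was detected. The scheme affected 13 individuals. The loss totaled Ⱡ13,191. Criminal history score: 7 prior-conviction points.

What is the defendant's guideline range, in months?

59-72 months

Base offense level for insurance fraud: 25.
R1 applies: 25 − 2 = 23.
R2 applies: 23 − 1 = 22.
R3 applies (level before this adjustment is 22 ≥ 19, so +4): 22 + 4 = 26.
R4 applies: 26 + 3 = 29.
R5 applies: 29 − 2 = 27.
Final offense level: 27.
Criminal history: 7 prior points → Category 3 (7-10).
Level 27 falls in the 26-28 band.
Grid: Level 26-28 × Category 3 = 59-72 months.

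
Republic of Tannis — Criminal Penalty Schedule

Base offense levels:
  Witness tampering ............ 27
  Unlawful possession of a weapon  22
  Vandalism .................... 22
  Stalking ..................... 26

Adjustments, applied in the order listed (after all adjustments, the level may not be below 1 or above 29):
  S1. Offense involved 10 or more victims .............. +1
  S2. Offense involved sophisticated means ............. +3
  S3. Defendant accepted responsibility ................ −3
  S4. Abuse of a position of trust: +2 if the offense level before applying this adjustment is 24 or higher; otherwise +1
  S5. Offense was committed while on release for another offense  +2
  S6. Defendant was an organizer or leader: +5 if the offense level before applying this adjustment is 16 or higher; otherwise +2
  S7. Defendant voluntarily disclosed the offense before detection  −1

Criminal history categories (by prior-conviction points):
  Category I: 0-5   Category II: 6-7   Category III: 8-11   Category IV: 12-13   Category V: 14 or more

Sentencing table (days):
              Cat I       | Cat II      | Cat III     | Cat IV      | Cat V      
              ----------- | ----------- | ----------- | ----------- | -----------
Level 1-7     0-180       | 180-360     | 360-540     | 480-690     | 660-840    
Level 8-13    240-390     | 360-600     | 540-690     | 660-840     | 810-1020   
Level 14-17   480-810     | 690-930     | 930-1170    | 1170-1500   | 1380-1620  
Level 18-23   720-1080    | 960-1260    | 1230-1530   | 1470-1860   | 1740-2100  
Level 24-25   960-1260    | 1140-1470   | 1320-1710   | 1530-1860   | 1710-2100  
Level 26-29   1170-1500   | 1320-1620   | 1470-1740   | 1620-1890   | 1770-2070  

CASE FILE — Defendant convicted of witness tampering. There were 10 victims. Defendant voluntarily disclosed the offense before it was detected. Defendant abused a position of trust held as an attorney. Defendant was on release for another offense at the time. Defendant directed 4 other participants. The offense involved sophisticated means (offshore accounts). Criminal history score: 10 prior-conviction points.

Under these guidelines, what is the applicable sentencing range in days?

1470-1740 days

Base offense level for witness tampering: 27.
S1 applies: 27 + 1 = 28.
S2 applies: 28 + 3 = 31.
S3 does not apply.
S4 applies (level before this adjustment is 31 ≥ 24, so +2): 31 + 2 = 33.
S5 applies: 33 + 2 = 35.
S6 applies (level before this adjustment is 35 ≥ 16, so +5): 35 + 5 = 40.
S7 applies: 40 − 1 = 39.
Level 39 exceeds the maximum of 29; capped at 29.
Final offense level: 29.
Criminal history: 10 prior points → Category III (8-11).
Level 29 falls in the 26-29 band.
Grid: Level 26-29 × Category III = 1470-1740 days.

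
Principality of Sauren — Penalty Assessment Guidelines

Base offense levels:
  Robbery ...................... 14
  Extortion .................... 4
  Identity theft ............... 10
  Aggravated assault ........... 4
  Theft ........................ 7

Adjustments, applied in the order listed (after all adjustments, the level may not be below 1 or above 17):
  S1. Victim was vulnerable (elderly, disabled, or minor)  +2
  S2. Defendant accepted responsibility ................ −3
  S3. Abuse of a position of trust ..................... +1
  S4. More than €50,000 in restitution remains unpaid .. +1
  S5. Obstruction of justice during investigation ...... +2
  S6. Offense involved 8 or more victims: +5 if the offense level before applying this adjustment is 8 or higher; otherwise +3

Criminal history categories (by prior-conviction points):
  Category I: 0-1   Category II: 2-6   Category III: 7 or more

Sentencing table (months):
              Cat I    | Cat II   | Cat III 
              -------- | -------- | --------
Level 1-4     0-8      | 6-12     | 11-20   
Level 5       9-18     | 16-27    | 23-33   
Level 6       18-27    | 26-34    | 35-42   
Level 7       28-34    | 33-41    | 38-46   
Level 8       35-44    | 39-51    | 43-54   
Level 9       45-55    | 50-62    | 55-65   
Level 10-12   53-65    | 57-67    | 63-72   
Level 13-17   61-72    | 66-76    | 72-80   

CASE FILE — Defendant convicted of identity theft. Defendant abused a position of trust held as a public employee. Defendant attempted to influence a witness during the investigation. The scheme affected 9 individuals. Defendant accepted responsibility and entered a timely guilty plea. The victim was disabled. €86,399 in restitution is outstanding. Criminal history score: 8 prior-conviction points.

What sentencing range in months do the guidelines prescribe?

Base offense level for identity theft: 10.
S1 applies: 10 + 2 = 12.
S2 applies: 12 − 3 = 9.
S3 applies: 9 + 1 = 10.
S4 applies: 10 + 1 = 11.
S5 applies: 11 + 2 = 13.
S6 applies (level before this adjustment is 13 ≥ 8, so +5): 13 + 5 = 18.
Level 18 exceeds the maximum of 17; capped at 17.
Final offense level: 17.
Criminal history: 8 prior points → Category III (7+).
Level 17 falls in the 13-17 band.
Grid: Level 13-17 × Category III = 72-80 months.

72-80 months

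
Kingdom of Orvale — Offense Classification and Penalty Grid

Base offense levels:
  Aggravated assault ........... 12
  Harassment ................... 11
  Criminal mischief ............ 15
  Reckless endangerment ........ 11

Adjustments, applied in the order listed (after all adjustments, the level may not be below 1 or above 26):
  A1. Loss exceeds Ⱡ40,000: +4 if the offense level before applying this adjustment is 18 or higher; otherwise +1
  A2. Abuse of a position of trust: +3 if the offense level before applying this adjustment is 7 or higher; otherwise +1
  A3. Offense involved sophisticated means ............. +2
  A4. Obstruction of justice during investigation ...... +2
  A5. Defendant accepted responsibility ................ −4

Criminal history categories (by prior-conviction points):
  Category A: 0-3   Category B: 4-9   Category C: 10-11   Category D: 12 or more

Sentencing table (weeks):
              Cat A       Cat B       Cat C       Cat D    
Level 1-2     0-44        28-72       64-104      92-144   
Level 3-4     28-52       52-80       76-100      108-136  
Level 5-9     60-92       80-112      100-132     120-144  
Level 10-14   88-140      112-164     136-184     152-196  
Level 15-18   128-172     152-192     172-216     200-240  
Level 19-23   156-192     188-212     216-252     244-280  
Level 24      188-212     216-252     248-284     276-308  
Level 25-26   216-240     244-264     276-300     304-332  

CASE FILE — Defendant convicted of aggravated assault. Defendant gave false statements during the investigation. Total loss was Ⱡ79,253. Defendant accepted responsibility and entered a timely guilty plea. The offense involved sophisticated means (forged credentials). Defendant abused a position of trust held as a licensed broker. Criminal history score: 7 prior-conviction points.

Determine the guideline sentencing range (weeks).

Base offense level for aggravated assault: 12.
A1 applies (level before this adjustment is 12 < 18, so +1): 12 + 1 = 13.
A2 applies (level before this adjustment is 13 ≥ 7, so +3): 13 + 3 = 16.
A3 applies: 16 + 2 = 18.
A4 applies: 18 + 2 = 20.
A5 applies: 20 − 4 = 16.
Final offense level: 16.
Criminal history: 7 prior points → Category B (4-9).
Level 16 falls in the 15-18 band.
Grid: Level 15-18 × Category B = 152-192 weeks.

152-192 weeks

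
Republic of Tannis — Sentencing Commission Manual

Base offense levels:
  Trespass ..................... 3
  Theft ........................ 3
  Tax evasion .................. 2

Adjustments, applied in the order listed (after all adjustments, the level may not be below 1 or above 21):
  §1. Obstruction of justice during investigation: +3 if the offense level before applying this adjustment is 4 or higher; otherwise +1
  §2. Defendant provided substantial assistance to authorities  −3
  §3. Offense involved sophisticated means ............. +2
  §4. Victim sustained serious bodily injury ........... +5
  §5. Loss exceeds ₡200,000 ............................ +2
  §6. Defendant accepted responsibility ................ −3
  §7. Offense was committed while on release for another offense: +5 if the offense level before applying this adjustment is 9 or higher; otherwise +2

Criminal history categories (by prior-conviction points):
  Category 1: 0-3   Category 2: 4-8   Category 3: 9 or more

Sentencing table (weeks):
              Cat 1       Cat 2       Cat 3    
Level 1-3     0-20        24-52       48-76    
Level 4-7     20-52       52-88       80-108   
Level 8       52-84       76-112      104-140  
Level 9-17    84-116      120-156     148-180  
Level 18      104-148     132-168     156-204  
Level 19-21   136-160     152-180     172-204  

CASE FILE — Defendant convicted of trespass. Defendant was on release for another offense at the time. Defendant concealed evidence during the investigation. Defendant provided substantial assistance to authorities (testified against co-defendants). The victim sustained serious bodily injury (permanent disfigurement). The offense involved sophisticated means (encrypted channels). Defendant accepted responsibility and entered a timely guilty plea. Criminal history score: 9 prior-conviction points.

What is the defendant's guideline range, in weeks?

Base offense level for trespass: 3.
§1 applies (level before this adjustment is 3 < 4, so +1): 3 + 1 = 4.
§2 applies: 4 − 3 = 1.
§3 applies: 1 + 2 = 3.
§4 applies: 3 + 5 = 8.
§5 does not apply.
§6 applies: 8 − 3 = 5.
§7 applies (level before this adjustment is 5 < 9, so +2): 5 + 2 = 7.
Final offense level: 7.
Criminal history: 9 prior points → Category 3 (9+).
Level 7 falls in the 4-7 band.
Grid: Level 4-7 × Category 3 = 80-108 weeks.

80-108 weeks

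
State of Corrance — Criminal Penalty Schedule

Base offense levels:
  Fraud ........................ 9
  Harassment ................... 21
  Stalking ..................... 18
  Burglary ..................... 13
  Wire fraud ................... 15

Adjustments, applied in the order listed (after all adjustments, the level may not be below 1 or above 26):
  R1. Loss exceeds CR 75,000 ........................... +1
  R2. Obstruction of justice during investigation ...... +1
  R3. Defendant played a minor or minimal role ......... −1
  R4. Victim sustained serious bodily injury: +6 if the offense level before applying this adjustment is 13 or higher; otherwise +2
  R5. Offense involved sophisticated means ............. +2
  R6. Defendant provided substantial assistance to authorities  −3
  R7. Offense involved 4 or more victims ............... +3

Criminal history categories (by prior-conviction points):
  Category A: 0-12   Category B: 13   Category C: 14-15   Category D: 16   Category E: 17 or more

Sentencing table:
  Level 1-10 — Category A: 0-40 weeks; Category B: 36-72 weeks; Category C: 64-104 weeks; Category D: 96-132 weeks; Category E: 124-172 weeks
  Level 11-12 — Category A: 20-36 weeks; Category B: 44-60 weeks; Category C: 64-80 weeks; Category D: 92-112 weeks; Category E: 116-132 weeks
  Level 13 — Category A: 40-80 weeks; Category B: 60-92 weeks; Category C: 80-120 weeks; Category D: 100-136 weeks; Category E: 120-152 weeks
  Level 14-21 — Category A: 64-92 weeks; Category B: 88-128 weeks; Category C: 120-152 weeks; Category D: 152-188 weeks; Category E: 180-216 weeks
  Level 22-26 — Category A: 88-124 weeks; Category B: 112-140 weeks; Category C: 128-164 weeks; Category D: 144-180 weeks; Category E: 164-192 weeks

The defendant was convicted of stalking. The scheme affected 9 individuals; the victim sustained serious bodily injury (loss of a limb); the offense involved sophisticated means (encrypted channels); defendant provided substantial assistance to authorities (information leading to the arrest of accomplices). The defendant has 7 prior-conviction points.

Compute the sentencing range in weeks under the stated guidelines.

88-124 weeks

Base offense level for stalking: 18.
R2 does not apply.
R4 applies (level before this adjustment is 18 ≥ 13, so +6): 18 + 6 = 24.
R5 applies: 24 + 2 = 26.
R6 applies: 26 − 3 = 23.
R7 applies: 23 + 3 = 26.
Final offense level: 26.
Criminal history: 7 prior points → Category A (0-12).
Level 26 falls in the 22-26 band.
Grid: Level 22-26 × Category A = 88-124 weeks.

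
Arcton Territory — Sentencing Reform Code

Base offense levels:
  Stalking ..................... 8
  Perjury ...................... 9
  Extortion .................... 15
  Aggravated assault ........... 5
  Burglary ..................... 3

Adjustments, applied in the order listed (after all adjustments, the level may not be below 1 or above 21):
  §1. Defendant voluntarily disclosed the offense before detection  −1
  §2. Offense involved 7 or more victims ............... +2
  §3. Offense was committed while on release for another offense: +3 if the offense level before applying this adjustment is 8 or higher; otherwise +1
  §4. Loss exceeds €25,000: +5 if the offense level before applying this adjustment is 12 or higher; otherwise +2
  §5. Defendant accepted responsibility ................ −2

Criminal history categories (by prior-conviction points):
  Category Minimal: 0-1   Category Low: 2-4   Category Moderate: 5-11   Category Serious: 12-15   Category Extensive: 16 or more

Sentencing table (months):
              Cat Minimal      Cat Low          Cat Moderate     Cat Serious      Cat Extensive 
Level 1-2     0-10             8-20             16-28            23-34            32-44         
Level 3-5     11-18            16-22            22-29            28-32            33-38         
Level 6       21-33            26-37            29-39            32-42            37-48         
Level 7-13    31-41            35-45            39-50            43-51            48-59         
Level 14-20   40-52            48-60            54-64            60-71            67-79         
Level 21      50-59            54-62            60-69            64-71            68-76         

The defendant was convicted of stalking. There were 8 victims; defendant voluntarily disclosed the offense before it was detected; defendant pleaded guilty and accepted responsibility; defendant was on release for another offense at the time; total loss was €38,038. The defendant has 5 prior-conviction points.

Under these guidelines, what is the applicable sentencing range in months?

54-64 months

Base offense level for stalking: 8.
§1 applies: 8 − 1 = 7.
§2 applies: 7 + 2 = 9.
§3 applies (level before this adjustment is 9 ≥ 8, so +3): 9 + 3 = 12.
§4 applies (level before this adjustment is 12 ≥ 12, so +5): 12 + 5 = 17.
§5 applies: 17 − 2 = 15.
Final offense level: 15.
Criminal history: 5 prior points → Category Moderate (5-11).
Level 15 falls in the 14-20 band.
Grid: Level 14-20 × Category Moderate = 54-64 months.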